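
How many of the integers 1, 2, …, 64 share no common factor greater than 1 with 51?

41

Prime factors of 51: 3, 17. Count integers ≤ 64 divisible by none of them.
By inclusion–exclusion: 64 − ⌊64/3⌋ − ⌊64/17⌋ + ⌊64/51⌋ = 41.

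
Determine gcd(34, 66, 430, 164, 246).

2

34 = 2 · 17; 66 = 2 · 3 · 11; 430 = 2 · 5 · 43; 164 = 2² · 41; 246 = 2 · 3 · 41
gcd takes min exponent of each prime: 2 = 2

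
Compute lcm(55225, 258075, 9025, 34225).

7614661074975

55225 = 5² · 47²; 258075 = 3² · 5² · 31 · 37; 9025 = 5² · 19²; 34225 = 5² · 37²
lcm takes max exponent of each prime: 3² · 5² · 19² · 31 · 37² · 47² = 7614661074975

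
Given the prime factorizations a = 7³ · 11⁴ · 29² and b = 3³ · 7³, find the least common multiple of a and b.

max exponent per prime: 3³ · 7³ · 11⁴ · 29² = 114031443141

114031443141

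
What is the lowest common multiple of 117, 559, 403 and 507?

117 = 3² · 13; 559 = 13 · 43; 403 = 13 · 31; 507 = 3 · 13²
lcm takes max exponent of each prime: 3² · 13² · 31 · 43 = 2027493

2027493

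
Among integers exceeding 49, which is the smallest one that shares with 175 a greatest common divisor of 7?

gcd(k, 175) = 7 forces 7 | k; write k = 7s. Then gcd(7s, 7·25) = 7·gcd(s, 25), so need gcd(s, 25) = 1.
7s > 49 gives s ≥ 8. The least s ≥ 8 coprime to 25 is 8, so k = 7·8 = 56.

56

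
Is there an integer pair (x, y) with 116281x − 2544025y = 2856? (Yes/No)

No

By Bézout, 116281x − 2544025y = 2856 has integer solutions iff gcd(116281, 2544025) | 2856.
Euclid: 2544025 = 21·116281 + 102124; 116281 = 1·102124 + 14157; 102124 = 7·14157 + 3025; 14157 = 4·3025 + 2057; 3025 = 1·2057 + 968; 2057 = 2·968 + 121; 968 = 8·121 + 0. gcd = 121; 2856 mod 121 = 73. No.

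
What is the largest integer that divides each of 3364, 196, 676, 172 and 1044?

3364 = 2² · 29²; 196 = 2² · 7²; 676 = 2² · 13²; 172 = 2² · 43; 1044 = 2² · 3² · 29
gcd takes min exponent of each prime: 2² = 4

4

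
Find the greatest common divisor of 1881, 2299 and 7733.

209

gcd(1881, 2299): 2299 = 1·1881 + 418; 1881 = 4·418 + 209; 418 = 2·209 + 0 → 209
gcd(209, 7733): 7733 = 37·209 + 0 → 209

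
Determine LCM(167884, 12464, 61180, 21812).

167884 = 2² · 19 · 47²; 12464 = 2⁴ · 19 · 41; 61180 = 2² · 5 · 7 · 19 · 23; 21812 = 2² · 7 · 19 · 41
lcm takes max exponent of each prime: 2⁴ · 5 · 7 · 19 · 23 · 41 · 47² = 22164045680

22164045680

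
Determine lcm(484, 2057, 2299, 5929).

7660268

484 = 2² · 11²; 2057 = 11² · 17; 2299 = 11² · 19; 5929 = 7² · 11²
lcm takes max exponent of each prime: 2² · 7² · 11² · 17 · 19 = 7660268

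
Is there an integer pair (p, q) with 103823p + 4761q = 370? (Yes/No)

By Bézout, 103823p + 4761q = 370 has integer solutions iff gcd(103823, 4761) | 370.
Euclid: 103823 = 21·4761 + 3842; 4761 = 1·3842 + 919; 3842 = 4·919 + 166; 919 = 5·166 + 89; 166 = 1·89 + 77; 89 = 1·77 + 12; 77 = 6·12 + 5; 12 = 2·5 + 2; 5 = 2·2 + 1; 2 = 2·1 + 0. gcd = 1; 370 mod 1 = 0. Yes.

Yes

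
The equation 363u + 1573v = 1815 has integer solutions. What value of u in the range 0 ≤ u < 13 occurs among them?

5

Euclid: 1573 = 4·363 + 121; 363 = 3·121 + 0 → gcd = 121; 1815 = 121·15.
Back-substitution yields 363·(-4) + 1573·(1) = 121, so one solution is u = -4·15 = -60, v = 1·15 = 15.
Solutions in u differ by 1573/121 = 13; the one in [0, 13) is -60 mod 13 = 5.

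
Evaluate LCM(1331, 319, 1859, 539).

1331 = 11³; 319 = 11 · 29; 1859 = 11 · 13²; 539 = 7² · 11
lcm takes max exponent of each prime: 7² · 11³ · 13² · 29 = 319638319

319638319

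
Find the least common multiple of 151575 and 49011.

2476280775

151575 = 3 · 5² · 43 · 47; 49011 = 3 · 17 · 31²
max exponents: 3 · 5² · 17 · 31² · 43 · 47 = 2476280775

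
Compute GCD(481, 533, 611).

481 = 13 · 37; 533 = 13 · 41; 611 = 13 · 47
gcd takes min exponent of each prime: 13 = 13

13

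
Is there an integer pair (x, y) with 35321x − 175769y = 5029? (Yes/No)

By Bézout, 35321x − 175769y = 5029 has integer solutions iff gcd(35321, 175769) | 5029.
Euclid: 175769 = 4·35321 + 34485; 35321 = 1·34485 + 836; 34485 = 41·836 + 209; 836 = 4·209 + 0. gcd = 209; 5029 mod 209 = 13. No.

No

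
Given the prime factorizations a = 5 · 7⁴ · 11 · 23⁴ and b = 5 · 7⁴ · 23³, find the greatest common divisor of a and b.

146064835

min exponent per shared prime: 5 · 7⁴ · 23³ = 146064835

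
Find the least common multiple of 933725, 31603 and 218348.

780594100

933725 = 5² · 13³ · 17; 31603 = 11 · 13² · 17; 218348 = 2² · 13² · 17 · 19
lcm takes max exponent of each prime: 2² · 5² · 11 · 13³ · 17 · 19 = 780594100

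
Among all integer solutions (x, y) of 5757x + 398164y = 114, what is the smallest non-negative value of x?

Reduce mod 398164: 5757x ≡ 114 (mod 398164). With g = gcd(5757, 398164) = 19 dividing 114, divide through: 303x ≡ 6 (mod 20956).
Since gcd(303, 20956) = 1, x ≡ 6·(303)⁻¹ ≡ 7262 (mod 20956). Smallest non-negative: 7262.

7262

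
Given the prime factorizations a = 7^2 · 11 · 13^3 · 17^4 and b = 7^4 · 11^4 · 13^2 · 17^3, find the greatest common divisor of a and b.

447530083

min exponent per shared prime: 7^2 · 11 · 13^2 · 17^3 = 447530083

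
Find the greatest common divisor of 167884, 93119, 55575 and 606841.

19

gcd(167884, 93119): 167884 = 1·93119 + 74765; 93119 = 1·74765 + 18354; 74765 = 4·18354 + 1349; 18354 = 13·1349 + 817; 1349 = 1·817 + 532; 817 = 1·532 + 285; 532 = 1·285 + 247; 285 = 1·247 + 38; 247 = 6·38 + 19; 38 = 2·19 + 0 → 19
gcd(19, 55575): 55575 = 2925·19 + 0 → 19
gcd(19, 606841): 606841 = 31939·19 + 0 → 19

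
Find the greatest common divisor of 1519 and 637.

Euclid: 1519 = 2·637 + 245; 637 = 2·245 + 147; 245 = 1·147 + 98; 147 = 1·98 + 49; 98 = 2·49 + 0. Last nonzero remainder: 49.

49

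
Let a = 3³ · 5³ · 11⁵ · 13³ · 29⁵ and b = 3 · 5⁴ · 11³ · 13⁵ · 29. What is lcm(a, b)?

20697312565672405430625

max exponent per prime: 3³ · 5⁴ · 11⁵ · 13⁵ · 29⁵ = 20697312565672405430625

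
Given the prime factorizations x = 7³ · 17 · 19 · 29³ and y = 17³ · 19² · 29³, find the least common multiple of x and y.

14836862769211

max exponent per prime: 7³ · 17³ · 19² · 29³ = 14836862769211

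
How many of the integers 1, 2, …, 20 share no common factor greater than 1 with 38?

9

Prime factors of 38: 2, 19. Count integers ≤ 20 divisible by none of them.
By inclusion–exclusion: 20 − ⌊20/2⌋ − ⌊20/19⌋ + ⌊20/38⌋ = 9.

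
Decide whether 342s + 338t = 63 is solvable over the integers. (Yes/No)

By Bézout, 342s + 338t = 63 has integer solutions iff gcd(342, 338) | 63.
Euclid: 342 = 1·338 + 4; 338 = 84·4 + 2; 4 = 2·2 + 0. gcd = 2; 63 mod 2 = 1. No.

No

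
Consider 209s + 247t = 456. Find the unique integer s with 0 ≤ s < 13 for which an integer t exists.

gcd(209, 247) = 19 (Euclid: 247 = 1·209 + 38; 209 = 5·38 + 19; 38 = 2·19 + 0), and 19 | 456.
Extended Euclid: 209·(6) + 247·(-5) = 19. Scale by 24: s₀ = 144.
General solution s = s₀ + 13k; reducing mod 13 gives s = 1 (and t = 1).

1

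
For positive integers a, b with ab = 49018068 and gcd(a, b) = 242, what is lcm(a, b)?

gcd·lcm = product, so lcm = 49018068/242 = 202554.

202554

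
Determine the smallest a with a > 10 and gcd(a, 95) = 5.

15

gcd(a, 95) = 5 forces 5 | a; write a = 5s. Then gcd(5s, 5·19) = 5·gcd(s, 19), so need gcd(s, 19) = 1.
5s > 10 gives s ≥ 3. The least s ≥ 3 coprime to 19 is 3, so a = 5·3 = 15.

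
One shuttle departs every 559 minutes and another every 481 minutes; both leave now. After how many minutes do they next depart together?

20683

gcd first: 559 = 1·481 + 78; 481 = 6·78 + 13; 78 = 6·13 + 0 → gcd = 13
lcm = 559·481/gcd = 268879/13 = 20683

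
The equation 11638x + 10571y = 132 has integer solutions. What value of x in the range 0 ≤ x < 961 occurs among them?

654

Euclid: 11638 = 1·10571 + 1067; 10571 = 9·1067 + 968; 1067 = 1·968 + 99; 968 = 9·99 + 77; 99 = 1·77 + 22; 77 = 3·22 + 11; 22 = 2·11 + 0 → gcd = 11; 132 = 11·12.
Back-substitution yields 11638·(-426) + 10571·(469) = 11, so one solution is x = -426·12 = -5112, y = 469·12 = 5628.
Solutions in x differ by 10571/11 = 961; the one in [0, 961) is -5112 mod 961 = 654.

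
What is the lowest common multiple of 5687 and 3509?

gcd first: 5687 = 1·3509 + 2178; 3509 = 1·2178 + 1331; 2178 = 1·1331 + 847; 1331 = 1·847 + 484; 847 = 1·484 + 363; 484 = 1·363 + 121; 363 = 3·121 + 0 → gcd = 121
lcm = 5687·3509/gcd = 19955683/121 = 164923

164923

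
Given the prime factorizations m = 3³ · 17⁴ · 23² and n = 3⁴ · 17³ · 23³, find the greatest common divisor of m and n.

70172379

min exponent per shared prime: 3³ · 17³ · 23² = 70172379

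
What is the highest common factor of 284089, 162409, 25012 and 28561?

284089 = 13² · 41²; 162409 = 13² · 31²; 25012 = 2² · 13² · 37; 28561 = 13⁴
gcd takes min exponent of each prime: 13² = 169

169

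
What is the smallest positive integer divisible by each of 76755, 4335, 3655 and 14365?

76755 = 3 · 5 · 7 · 17 · 43; 4335 = 3 · 5 · 17²; 3655 = 5 · 17 · 43; 14365 = 5 · 13² · 17
lcm takes max exponent of each prime: 3 · 5 · 7 · 13² · 17² · 43 = 220517115

220517115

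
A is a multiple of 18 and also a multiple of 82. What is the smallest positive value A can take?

gcd first: 82 = 4·18 + 10; 18 = 1·10 + 8; 10 = 1·8 + 2; 8 = 4·2 + 0 → gcd = 2
lcm = 18·82/gcd = 1476/2 = 738

738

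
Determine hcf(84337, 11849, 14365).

17

gcd(84337, 11849): 84337 = 7·11849 + 1394; 11849 = 8·1394 + 697; 1394 = 2·697 + 0 → 697
gcd(697, 14365): 14365 = 20·697 + 425; 697 = 1·425 + 272; 425 = 1·272 + 153; 272 = 1·153 + 119; 153 = 1·119 + 34; 119 = 3·34 + 17; 34 = 2·17 + 0 → 17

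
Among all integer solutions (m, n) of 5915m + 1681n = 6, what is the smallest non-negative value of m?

1361

Reduce mod 1681: 5915m ≡ 6 (mod 1681). With g = gcd(5915, 1681) = 1 dividing 6, divide through: 5915m ≡ 6 (mod 1681).
Since gcd(5915, 1681) = 1, m ≡ 6·(5915)⁻¹ ≡ 1361 (mod 1681). Smallest non-negative: 1361.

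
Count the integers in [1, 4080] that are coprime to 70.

70 = 2·5·7. Inclusion–exclusion on these primes:
4080 − ⌊4080/2⌋ − ⌊4080/5⌋ − ⌊4080/7⌋ + ⌊4080/10⌋ + ⌊4080/14⌋ + ⌊4080/35⌋ − ⌊4080/70⌋ = 1399

1399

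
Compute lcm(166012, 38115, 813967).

lcm(166012, 38115) = 166012·38115/gcd = 6327547380/847 = 7470540
lcm(7470540, 813967) = 7470540·813967/gcd = 6080773032180/847 = 7179188940

7179188940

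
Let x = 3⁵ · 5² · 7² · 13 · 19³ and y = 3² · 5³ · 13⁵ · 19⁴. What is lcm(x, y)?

max exponent per prime: 3⁵ · 5³ · 7² · 13⁵ · 19⁴ = 72018410507008875

72018410507008875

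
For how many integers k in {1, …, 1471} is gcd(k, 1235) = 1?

1028

Prime factors of 1235: 5, 13, 19. Count integers ≤ 1471 divisible by none of them.
By inclusion–exclusion: 1471 − ⌊1471/5⌋ − ⌊1471/13⌋ − ⌊1471/19⌋ + ⌊1471/65⌋ + ⌊1471/95⌋ + ⌊1471/247⌋ − ⌊1471/1235⌋ = 1028.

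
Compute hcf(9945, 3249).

Euclid: 9945 = 3·3249 + 198; 3249 = 16·198 + 81; 198 = 2·81 + 36; 81 = 2·36 + 9; 36 = 4·9 + 0. Last nonzero remainder: 9.

9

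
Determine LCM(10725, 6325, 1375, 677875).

608053875

lcm(10725, 6325) = 10725·6325/gcd = 67835625/275 = 246675
lcm(246675, 1375) = 246675·1375/gcd = 339178125/275 = 1233375
lcm(1233375, 677875) = 1233375·677875/gcd = 836074078125/1375 = 608053875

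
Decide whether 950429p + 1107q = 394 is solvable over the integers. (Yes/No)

Yes

By Bézout, 950429p + 1107q = 394 has integer solutions iff gcd(950429, 1107) | 394.
Euclid: 950429 = 858·1107 + 623; 1107 = 1·623 + 484; 623 = 1·484 + 139; 484 = 3·139 + 67; 139 = 2·67 + 5; 67 = 13·5 + 2; 5 = 2·2 + 1; 2 = 2·1 + 0. gcd = 1; 394 mod 1 = 0. Yes.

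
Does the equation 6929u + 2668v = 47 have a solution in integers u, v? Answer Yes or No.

gcd(6929, 2668): 6929 = 2·2668 + 1593; 2668 = 1·1593 + 1075; 1593 = 1·1075 + 518; 1075 = 2·518 + 39; 518 = 13·39 + 11; 39 = 3·11 + 6; 11 = 1·6 + 5; 6 = 1·5 + 1; 5 = 5·1 + 0 → 1
1 divides 47, so a solution exists.

Yes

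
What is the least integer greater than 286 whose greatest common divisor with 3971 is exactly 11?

297

3971 = 11·361. Any m with gcd(m, 3971) = 11 is a multiple of 11, say 11s, with s coprime to 361.
Need s > 286/11, so s ≥ 27. First s ≥ 27 with gcd(s, 361) = 1 is s = 27. Thus m = 11·27 = 297.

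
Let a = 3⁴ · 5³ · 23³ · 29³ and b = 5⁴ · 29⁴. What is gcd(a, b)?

min exponent per shared prime: 5³ · 29³ = 3048625

3048625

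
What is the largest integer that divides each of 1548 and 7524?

36

1548 = 2² · 3² · 43
7524 = 2² · 3² · 11 · 19
Common: 2² · 3² = 36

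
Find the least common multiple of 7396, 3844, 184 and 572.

46753503368

7396 = 2² · 43²; 3844 = 2² · 31²; 184 = 2³ · 23; 572 = 2² · 11 · 13
lcm takes max exponent of each prime: 2³ · 11 · 13 · 23 · 31² · 43² = 46753503368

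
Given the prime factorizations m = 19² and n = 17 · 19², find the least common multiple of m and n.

6137

max exponent per prime: 17 · 19² = 6137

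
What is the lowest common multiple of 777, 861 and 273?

777 = 3 · 7 · 37; 861 = 3 · 7 · 41; 273 = 3 · 7 · 13
lcm takes max exponent of each prime: 3 · 7 · 13 · 37 · 41 = 414141

414141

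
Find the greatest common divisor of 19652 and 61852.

Euclid: 61852 = 3·19652 + 2896; 19652 = 6·2896 + 2276; 2896 = 1·2276 + 620; 2276 = 3·620 + 416; 620 = 1·416 + 204; 416 = 2·204 + 8; 204 = 25·8 + 4; 8 = 2·4 + 0. Last nonzero remainder: 4.

4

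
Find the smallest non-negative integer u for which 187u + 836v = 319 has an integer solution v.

33

Reduce mod 836: 187u ≡ 319 (mod 836). With g = gcd(187, 836) = 11 dividing 319, divide through: 17u ≡ 29 (mod 76).
Since gcd(17, 76) = 1, u ≡ 29·(17)⁻¹ ≡ 33 (mod 76). Smallest non-negative: 33.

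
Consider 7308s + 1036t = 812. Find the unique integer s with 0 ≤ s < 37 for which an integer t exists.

33

Reduce mod 1036: 7308s ≡ 812 (mod 1036). With g = gcd(7308, 1036) = 28 dividing 812, divide through: 261s ≡ 29 (mod 37).
Since gcd(261, 37) = 1, s ≡ 29·(261)⁻¹ ≡ 33 (mod 37). Smallest non-negative: 33.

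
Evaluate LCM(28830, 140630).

405436290

gcd first: 140630 = 4·28830 + 25310; 28830 = 1·25310 + 3520; 25310 = 7·3520 + 670; 3520 = 5·670 + 170; 670 = 3·170 + 160; 170 = 1·160 + 10; 160 = 16·10 + 0 → gcd = 10
lcm = 28830·140630/gcd = 4054362900/10 = 405436290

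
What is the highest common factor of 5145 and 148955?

5

5145 = 3 · 5 · 7³
148955 = 5 · 31³
Common: 5 = 5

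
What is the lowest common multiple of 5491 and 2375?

gcd first: 5491 = 2·2375 + 741; 2375 = 3·741 + 152; 741 = 4·152 + 133; 152 = 1·133 + 19; 133 = 7·19 + 0 → gcd = 19
lcm = 5491·2375/gcd = 13041125/19 = 686375

686375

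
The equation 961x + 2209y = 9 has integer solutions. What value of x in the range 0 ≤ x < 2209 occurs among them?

gcd(961, 2209) = 1 (Euclid: 2209 = 2·961 + 287; 961 = 3·287 + 100; 287 = 2·100 + 87; 100 = 1·87 + 13; 87 = 6·13 + 9; 13 = 1·9 + 4; 9 = 2·4 + 1; 4 = 4·1 + 0), and 1 | 9.
Extended Euclid: 961·(-508) + 2209·(221) = 1. Scale by 9: x₀ = -4572.
General solution x = x₀ + 2209t; reducing mod 2209 gives x = 2055 (and y = -894).

2055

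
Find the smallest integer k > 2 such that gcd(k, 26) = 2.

26 = 2·13. Any k with gcd(k, 26) = 2 is a multiple of 2, say 2s, with s coprime to 13.
Need s > 2/2, so s ≥ 2. First s ≥ 2 with gcd(s, 13) = 1 is s = 2. Thus k = 2·2 = 4.

4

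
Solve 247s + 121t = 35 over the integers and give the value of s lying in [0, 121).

Euclid: 247 = 2·121 + 5; 121 = 24·5 + 1; 5 = 5·1 + 0 → gcd = 1; 35 = 1·35.
Back-substitution yields 247·(-24) + 121·(49) = 1, so one solution is s = -24·35 = -840, t = 49·35 = 1715.
Solutions in s differ by 121/1 = 121; the one in [0, 121) is -840 mod 121 = 7.

7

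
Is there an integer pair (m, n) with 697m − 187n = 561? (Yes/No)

Yes

gcd(697, 187): 697 = 3·187 + 136; 187 = 1·136 + 51; 136 = 2·51 + 34; 51 = 1·34 + 17; 34 = 2·17 + 0 → 17
17 divides 561, so a solution exists.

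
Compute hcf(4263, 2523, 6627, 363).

3

gcd(4263, 2523): 4263 = 1·2523 + 1740; 2523 = 1·1740 + 783; 1740 = 2·783 + 174; 783 = 4·174 + 87; 174 = 2·87 + 0 → 87
gcd(87, 6627): 6627 = 76·87 + 15; 87 = 5·15 + 12; 15 = 1·12 + 3; 12 = 4·3 + 0 → 3
gcd(3, 363): 363 = 121·3 + 0 → 3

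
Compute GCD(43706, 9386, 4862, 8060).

26

gcd(43706, 9386): 43706 = 4·9386 + 6162; 9386 = 1·6162 + 3224; 6162 = 1·3224 + 2938; 3224 = 1·2938 + 286; 2938 = 10·286 + 78; 286 = 3·78 + 52; 78 = 1·52 + 26; 52 = 2·26 + 0 → 26
gcd(26, 4862): 4862 = 187·26 + 0 → 26
gcd(26, 8060): 8060 = 310·26 + 0 → 26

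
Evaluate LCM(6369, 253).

6369 = 3 · 11 · 193; 253 = 11 · 23
max exponents: 3 · 11 · 23 · 193 = 146487

146487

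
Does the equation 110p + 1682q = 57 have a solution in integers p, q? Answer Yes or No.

No

gcd(110, 1682): 1682 = 15·110 + 32; 110 = 3·32 + 14; 32 = 2·14 + 4; 14 = 3·4 + 2; 4 = 2·2 + 0 → 2
2 does not divide 57, so a solution does not exist.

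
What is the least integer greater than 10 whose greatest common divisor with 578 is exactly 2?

578 = 2·289. Any x with gcd(x, 578) = 2 is a multiple of 2, say 2s, with s coprime to 289.
Need s > 10/2, so s ≥ 6. First s ≥ 6 with gcd(s, 289) = 1 is s = 6. Thus x = 2·6 = 12.

12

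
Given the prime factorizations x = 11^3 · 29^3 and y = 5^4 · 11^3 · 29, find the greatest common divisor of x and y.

min exponent per shared prime: 11^3 · 29 = 38599

38599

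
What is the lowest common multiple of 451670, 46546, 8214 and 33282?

451670 = 2 · 5 · 31² · 47; 46546 = 2 · 17 · 37²; 8214 = 2 · 3 · 37²; 33282 = 2 · 3² · 43²
lcm takes max exponent of each prime: 2 · 3² · 5 · 17 · 31² · 37² · 43² · 47 = 174925464458310

174925464458310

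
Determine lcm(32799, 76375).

192694125

gcd first: 76375 = 2·32799 + 10777; 32799 = 3·10777 + 468; 10777 = 23·468 + 13; 468 = 36·13 + 0 → gcd = 13
lcm = 32799·76375/gcd = 2505023625/13 = 192694125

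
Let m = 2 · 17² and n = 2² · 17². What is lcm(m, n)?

1156

max exponent per prime: 2² · 17² = 1156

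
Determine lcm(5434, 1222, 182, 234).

16090074

lcm(5434, 1222) = 5434·1222/gcd = 6640348/26 = 255398
lcm(255398, 182) = 255398·182/gcd = 46482436/26 = 1787786
lcm(1787786, 234) = 1787786·234/gcd = 418341924/26 = 16090074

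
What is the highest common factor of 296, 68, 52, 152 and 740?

296 = 2³ · 37; 68 = 2² · 17; 52 = 2² · 13; 152 = 2³ · 19; 740 = 2² · 5 · 37
gcd takes min exponent of each prime: 2² = 4

4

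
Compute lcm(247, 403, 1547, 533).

37358503

lcm(247, 403) = 247·403/gcd = 99541/13 = 7657
lcm(7657, 1547) = 7657·1547/gcd = 11845379/13 = 911183
lcm(911183, 533) = 911183·533/gcd = 485660539/13 = 37358503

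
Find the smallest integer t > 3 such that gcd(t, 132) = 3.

9

Multiples of 3 above 3: 3·2, 3·3, … . Need the cofactor coprime to 132/3 = 44.
Checking s = 2, 3, … the first with gcd(s, 44) = 1 is s = 3, giving 9.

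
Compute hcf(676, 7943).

169

676 = 2² · 13²
7943 = 13² · 47
Common: 13² = 169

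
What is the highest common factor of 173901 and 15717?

Euclid: 173901 = 11·15717 + 1014; 15717 = 15·1014 + 507; 1014 = 2·507 + 0. Last nonzero remainder: 507.

507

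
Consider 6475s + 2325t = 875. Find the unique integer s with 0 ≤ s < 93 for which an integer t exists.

Reduce mod 2325: 6475s ≡ 875 (mod 2325). With g = gcd(6475, 2325) = 25 dividing 875, divide through: 259s ≡ 35 (mod 93).
Since gcd(259, 93) = 1, s ≡ 35·(259)⁻¹ ≡ 68 (mod 93). Smallest non-negative: 68.

68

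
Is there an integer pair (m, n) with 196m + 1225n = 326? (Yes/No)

No

By Bézout, 196m + 1225n = 326 has integer solutions iff gcd(196, 1225) | 326.
Euclid: 1225 = 6·196 + 49; 196 = 4·49 + 0. gcd = 49; 326 mod 49 = 32. No.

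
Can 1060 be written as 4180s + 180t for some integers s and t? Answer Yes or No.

By Bézout, 4180s + 180t = 1060 has integer solutions iff gcd(4180, 180) | 1060.
Euclid: 4180 = 23·180 + 40; 180 = 4·40 + 20; 40 = 2·20 + 0. gcd = 20; 1060 mod 20 = 0. Yes.

Yes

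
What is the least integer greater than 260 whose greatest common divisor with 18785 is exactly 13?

18785 = 13·1445. Any k with gcd(k, 18785) = 13 is a multiple of 13, say 13s, with s coprime to 1445.
Need s > 260/13, so s ≥ 21. First s ≥ 21 with gcd(s, 1445) = 1 is s = 21. Thus k = 13·21 = 273.

273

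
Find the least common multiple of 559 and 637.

559 = 13 · 43; 637 = 7² · 13
max exponents: 7² · 13 · 43 = 27391

27391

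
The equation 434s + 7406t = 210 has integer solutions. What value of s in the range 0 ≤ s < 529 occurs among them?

Euclid: 7406 = 17·434 + 28; 434 = 15·28 + 14; 28 = 2·14 + 0 → gcd = 14; 210 = 14·15.
Back-substitution yields 434·(256) + 7406·(-15) = 14, so one solution is s = 256·15 = 3840, t = -15·15 = -225.
Solutions in s differ by 7406/14 = 529; the one in [0, 529) is 3840 mod 529 = 137.

137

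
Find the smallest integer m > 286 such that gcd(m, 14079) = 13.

gcd(m, 14079) = 13 forces 13 | m; write m = 13s. Then gcd(13s, 13·1083) = 13·gcd(s, 1083), so need gcd(s, 1083) = 1.
13s > 286 gives s ≥ 23. The least s ≥ 23 coprime to 1083 is 23, so m = 13·23 = 299.

299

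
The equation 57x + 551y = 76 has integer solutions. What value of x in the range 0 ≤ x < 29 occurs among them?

gcd(57, 551) = 19 (Euclid: 551 = 9·57 + 38; 57 = 1·38 + 19; 38 = 2·19 + 0), and 19 | 76.
Extended Euclid: 57·(10) + 551·(-1) = 19. Scale by 4: x₀ = 40.
General solution x = x₀ + 29t; reducing mod 29 gives x = 11 (and y = -1).

11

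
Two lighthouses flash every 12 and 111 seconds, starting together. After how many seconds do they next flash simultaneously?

444

gcd first: 111 = 9·12 + 3; 12 = 4·3 + 0 → gcd = 3
lcm = 12·111/gcd = 1332/3 = 444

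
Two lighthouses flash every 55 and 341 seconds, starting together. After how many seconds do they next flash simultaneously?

55 = 5 · 11; 341 = 11 · 31
max exponents: 5 · 11 · 31 = 1705

1705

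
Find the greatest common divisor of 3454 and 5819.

Euclid: 5819 = 1·3454 + 2365; 3454 = 1·2365 + 1089; 2365 = 2·1089 + 187; 1089 = 5·187 + 154; 187 = 1·154 + 33; 154 = 4·33 + 22; 33 = 1·22 + 11; 22 = 2·11 + 0. Last nonzero remainder: 11.

11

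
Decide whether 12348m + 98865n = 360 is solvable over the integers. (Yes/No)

Yes

By Bézout, 12348m + 98865n = 360 has integer solutions iff gcd(12348, 98865) | 360.
Euclid: 98865 = 8·12348 + 81; 12348 = 152·81 + 36; 81 = 2·36 + 9; 36 = 4·9 + 0. gcd = 9; 360 mod 9 = 0. Yes.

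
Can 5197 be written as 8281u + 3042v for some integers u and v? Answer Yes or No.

gcd(8281, 3042): 8281 = 2·3042 + 2197; 3042 = 1·2197 + 845; 2197 = 2·845 + 507; 845 = 1·507 + 338; 507 = 1·338 + 169; 338 = 2·169 + 0 → 169
169 does not divide 5197, so a solution does not exist.

No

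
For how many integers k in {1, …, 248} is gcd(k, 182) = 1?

97

182 = 2·7·13. Inclusion–exclusion on these primes:
248 − ⌊248/2⌋ − ⌊248/7⌋ − ⌊248/13⌋ + ⌊248/14⌋ + ⌊248/26⌋ + ⌊248/91⌋ − ⌊248/182⌋ = 97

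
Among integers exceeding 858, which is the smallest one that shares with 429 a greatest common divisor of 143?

429 = 143·3. Any x with gcd(x, 429) = 143 is a multiple of 143, say 143s, with s coprime to 3.
Need s > 858/143, so s ≥ 7. First s ≥ 7 with gcd(s, 3) = 1 is s = 7. Thus x = 143·7 = 1001.

1001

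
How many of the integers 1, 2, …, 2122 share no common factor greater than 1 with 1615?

1514

Prime factors of 1615: 5, 17, 19. Count integers ≤ 2122 divisible by none of them.
By inclusion–exclusion: 2122 − ⌊2122/5⌋ − ⌊2122/17⌋ − ⌊2122/19⌋ + ⌊2122/85⌋ + ⌊2122/95⌋ + ⌊2122/323⌋ − ⌊2122/1615⌋ = 1514.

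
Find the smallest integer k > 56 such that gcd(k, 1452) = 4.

gcd(k, 1452) = 4 forces 4 | k; write k = 4s. Then gcd(4s, 4·363) = 4·gcd(s, 363), so need gcd(s, 363) = 1.
4s > 56 gives s ≥ 15. The least s ≥ 15 coprime to 363 is 16, so k = 4·16 = 64.

64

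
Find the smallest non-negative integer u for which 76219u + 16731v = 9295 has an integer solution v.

gcd(76219, 16731) = 1859 (Euclid: 76219 = 4·16731 + 9295; 16731 = 1·9295 + 7436; 9295 = 1·7436 + 1859; 7436 = 4·1859 + 0), and 1859 | 9295.
Extended Euclid: 76219·(2) + 16731·(-9) = 1859. Scale by 5: u₀ = 10.
General solution u = u₀ + 9t; reducing mod 9 gives u = 1 (and v = -4).

1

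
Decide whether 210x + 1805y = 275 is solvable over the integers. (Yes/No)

Yes

gcd(210, 1805): 1805 = 8·210 + 125; 210 = 1·125 + 85; 125 = 1·85 + 40; 85 = 2·40 + 5; 40 = 8·5 + 0 → 5
5 divides 275, so a solution exists.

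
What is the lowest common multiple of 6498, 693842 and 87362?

6498 = 2 · 3² · 19²; 693842 = 2 · 19² · 31²; 87362 = 2 · 11² · 19²
lcm takes max exponent of each prime: 2 · 3² · 11² · 19² · 31² = 755593938

755593938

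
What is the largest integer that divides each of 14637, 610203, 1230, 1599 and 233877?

14637 = 3 · 7 · 17 · 41; 610203 = 3 · 11² · 41²; 1230 = 2 · 3 · 5 · 41; 1599 = 3 · 13 · 41; 233877 = 3 · 7² · 37 · 43
gcd takes min exponent of each prime: 3 = 3

3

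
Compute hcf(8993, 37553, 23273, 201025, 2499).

17

8993 = 17 · 23²; 37553 = 17 · 47²; 23273 = 17 · 37²; 201025 = 5² · 11 · 17 · 43; 2499 = 3 · 7² · 17
gcd takes min exponent of each prime: 17 = 17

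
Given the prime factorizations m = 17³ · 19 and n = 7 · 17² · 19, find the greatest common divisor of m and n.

min exponent per shared prime: 17² · 19 = 5491

5491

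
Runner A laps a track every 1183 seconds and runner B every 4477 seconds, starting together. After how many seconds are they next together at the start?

5296291

1183 = 7 · 13²; 4477 = 11² · 37
max exponents: 7 · 11² · 13² · 37 = 5296291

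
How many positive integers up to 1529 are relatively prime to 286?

286 = 2·11·13. Inclusion–exclusion on these primes:
1529 − ⌊1529/2⌋ − ⌊1529/11⌋ − ⌊1529/13⌋ + ⌊1529/22⌋ + ⌊1529/26⌋ + ⌊1529/143⌋ − ⌊1529/286⌋ = 641

641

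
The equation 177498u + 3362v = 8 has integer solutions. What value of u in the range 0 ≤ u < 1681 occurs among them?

215

Reduce mod 3362: 177498u ≡ 8 (mod 3362). With g = gcd(177498, 3362) = 2 dividing 8, divide through: 88749u ≡ 4 (mod 1681).
Since gcd(88749, 1681) = 1, u ≡ 4·(88749)⁻¹ ≡ 215 (mod 1681). Smallest non-negative: 215.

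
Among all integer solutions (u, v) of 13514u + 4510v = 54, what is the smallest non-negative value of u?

1406

Reduce mod 4510: 13514u ≡ 54 (mod 4510). With g = gcd(13514, 4510) = 2 dividing 54, divide through: 6757u ≡ 27 (mod 2255).
Since gcd(6757, 2255) = 1, u ≡ 27·(6757)⁻¹ ≡ 1406 (mod 2255). Smallest non-negative: 1406.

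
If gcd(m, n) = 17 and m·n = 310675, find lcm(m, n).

For any two positive integers, gcd × lcm equals their product. Hence lcm = 310675 / 17 = 18275.

18275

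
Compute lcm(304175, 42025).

304175 = 5² · 23³; 42025 = 5² · 41²
max exponents: 5² · 23³ · 41² = 511318175

511318175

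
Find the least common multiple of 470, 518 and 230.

2799790

470 = 2 · 5 · 47; 518 = 2 · 7 · 37; 230 = 2 · 5 · 23
lcm takes max exponent of each prime: 2 · 5 · 7 · 23 · 37 · 47 = 2799790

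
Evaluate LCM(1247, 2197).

2739659

gcd first: 2197 = 1·1247 + 950; 1247 = 1·950 + 297; 950 = 3·297 + 59; 297 = 5·59 + 2; 59 = 29·2 + 1; 2 = 2·1 + 0 → gcd = 1
lcm = 1247·2197/gcd = 2739659/1 = 2739659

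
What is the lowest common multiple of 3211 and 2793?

472017

3211 = 13² · 19; 2793 = 3 · 7² · 19
max exponents: 3 · 7² · 13² · 19 = 472017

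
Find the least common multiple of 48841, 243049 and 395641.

lcm(48841, 243049) = 48841·243049/gcd = 11870756209/289 = 41075281
lcm(41075281, 395641) = 41075281·395641/gcd = 16251065250121/289 = 56232059689

56232059689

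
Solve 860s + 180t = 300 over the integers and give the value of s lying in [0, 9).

6

Reduce mod 180: 860s ≡ 300 (mod 180). With g = gcd(860, 180) = 20 dividing 300, divide through: 43s ≡ 15 (mod 9).
Since gcd(43, 9) = 1, s ≡ 15·(43)⁻¹ ≡ 6 (mod 9). Smallest non-negative: 6.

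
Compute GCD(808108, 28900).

Euclid: 808108 = 27·28900 + 27808; 28900 = 1·27808 + 1092; 27808 = 25·1092 + 508; 1092 = 2·508 + 76; 508 = 6·76 + 52; 76 = 1·52 + 24; 52 = 2·24 + 4; 24 = 6·4 + 0. Last nonzero remainder: 4.

4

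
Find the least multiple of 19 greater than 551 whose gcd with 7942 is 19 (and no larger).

589

gcd(t, 7942) = 19 forces 19 | t; write t = 19s. Then gcd(19s, 19·418) = 19·gcd(s, 418), so need gcd(s, 418) = 1.
19s > 551 gives s ≥ 30. The least s ≥ 30 coprime to 418 is 31, so t = 19·31 = 589.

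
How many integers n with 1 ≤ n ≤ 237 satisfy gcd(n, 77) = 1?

Prime factors of 77: 7, 11. Count integers ≤ 237 divisible by none of them.
By inclusion–exclusion: 237 − ⌊237/7⌋ − ⌊237/11⌋ + ⌊237/77⌋ = 186.

186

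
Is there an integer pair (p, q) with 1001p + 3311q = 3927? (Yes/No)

Yes

gcd(1001, 3311): 3311 = 3·1001 + 308; 1001 = 3·308 + 77; 308 = 4·77 + 0 → 77
77 divides 3927, so a solution exists.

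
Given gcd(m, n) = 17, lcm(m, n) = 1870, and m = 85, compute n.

374

m·n = gcd·lcm = 17·1870 = 31790, so n = 31790/85 = 374.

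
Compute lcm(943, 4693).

4425499

943 = 23 · 41; 4693 = 13 · 19²
max exponents: 13 · 19² · 23 · 41 = 4425499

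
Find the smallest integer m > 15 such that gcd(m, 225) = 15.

gcd(m, 225) = 15 forces 15 | m; write m = 15s. Then gcd(15s, 15·15) = 15·gcd(s, 15), so need gcd(s, 15) = 1.
15s > 15 gives s ≥ 2. The least s ≥ 2 coprime to 15 is 2, so m = 15·2 = 30.

30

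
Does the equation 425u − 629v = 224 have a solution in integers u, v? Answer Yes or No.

No

gcd(425, 629): 629 = 1·425 + 204; 425 = 2·204 + 17; 204 = 12·17 + 0 → 17
17 does not divide 224, so a solution does not exist.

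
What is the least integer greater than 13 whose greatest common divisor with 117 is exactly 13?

gcd(x, 117) = 13 forces 13 | x; write x = 13s. Then gcd(13s, 13·9) = 13·gcd(s, 9), so need gcd(s, 9) = 1.
13s > 13 gives s ≥ 2. The least s ≥ 2 coprime to 9 is 2, so x = 13·2 = 26.

26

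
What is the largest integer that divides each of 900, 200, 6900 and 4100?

100

gcd(900, 200): 900 = 4·200 + 100; 200 = 2·100 + 0 → 100
gcd(100, 6900): 6900 = 69·100 + 0 → 100
gcd(100, 4100): 4100 = 41·100 + 0 → 100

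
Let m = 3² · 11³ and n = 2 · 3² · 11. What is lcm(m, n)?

23958

max exponent per prime: 2 · 3² · 11³ = 23958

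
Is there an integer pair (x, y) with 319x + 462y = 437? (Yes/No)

By Bézout, 319x + 462y = 437 has integer solutions iff gcd(319, 462) | 437.
Euclid: 462 = 1·319 + 143; 319 = 2·143 + 33; 143 = 4·33 + 11; 33 = 3·11 + 0. gcd = 11; 437 mod 11 = 8. No.

No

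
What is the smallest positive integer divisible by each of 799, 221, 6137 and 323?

3749707

lcm(799, 221) = 799·221/gcd = 176579/17 = 10387
lcm(10387, 6137) = 10387·6137/gcd = 63745019/17 = 3749707
lcm(3749707, 323) = 3749707·323/gcd = 1211155361/323 = 3749707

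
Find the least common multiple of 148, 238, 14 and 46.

lcm(148, 238) = 148·238/gcd = 35224/2 = 17612
lcm(17612, 14) = 17612·14/gcd = 246568/14 = 17612
lcm(17612, 46) = 17612·46/gcd = 810152/2 = 405076

405076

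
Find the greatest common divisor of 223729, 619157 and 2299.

223729 = 11² · 43²; 619157 = 7 · 11² · 17 · 43; 2299 = 11² · 19
gcd takes min exponent of each prime: 11² = 121

121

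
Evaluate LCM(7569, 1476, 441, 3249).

7569 = 3² · 29²; 1476 = 2² · 3² · 41; 441 = 3² · 7²; 3249 = 3² · 19²
lcm takes max exponent of each prime: 2² · 3² · 7² · 19² · 29² · 41 = 21957638724

21957638724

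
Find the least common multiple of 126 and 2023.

126 = 2 · 3² · 7; 2023 = 7 · 17²
max exponents: 2 · 3² · 7 · 17² = 36414

36414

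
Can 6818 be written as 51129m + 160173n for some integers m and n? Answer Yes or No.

By Bézout, 51129m + 160173n = 6818 has integer solutions iff gcd(51129, 160173) | 6818.
Euclid: 160173 = 3·51129 + 6786; 51129 = 7·6786 + 3627; 6786 = 1·3627 + 3159; 3627 = 1·3159 + 468; 3159 = 6·468 + 351; 468 = 1·351 + 117; 351 = 3·117 + 0. gcd = 117; 6818 mod 117 = 32. No.

No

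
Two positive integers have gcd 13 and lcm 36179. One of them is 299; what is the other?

1573

u·v = gcd·lcm = 13·36179 = 470327, so v = 470327/299 = 1573.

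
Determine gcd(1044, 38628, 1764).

36

1044 = 2² · 3² · 29; 38628 = 2² · 3² · 29 · 37; 1764 = 2² · 3² · 7²
gcd takes min exponent of each prime: 2² · 3² = 36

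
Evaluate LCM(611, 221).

10387

611 = 13 · 47; 221 = 13 · 17
max exponents: 13 · 17 · 47 = 10387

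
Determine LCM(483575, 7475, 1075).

270318425

lcm(483575, 7475) = 483575·7475/gcd = 3614723125/575 = 6286475
lcm(6286475, 1075) = 6286475·1075/gcd = 6757960625/25 = 270318425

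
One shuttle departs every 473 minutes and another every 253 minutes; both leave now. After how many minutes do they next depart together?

10879

473 = 11 · 43; 253 = 11 · 23
max exponents: 11 · 23 · 43 = 10879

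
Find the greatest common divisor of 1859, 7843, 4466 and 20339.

1859 = 11 · 13²; 7843 = 11 · 23 · 31; 4466 = 2 · 7 · 11 · 29; 20339 = 11 · 43²
gcd takes min exponent of each prime: 11 = 11

11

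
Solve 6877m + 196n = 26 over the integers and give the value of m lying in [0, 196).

gcd(6877, 196) = 1 (Euclid: 6877 = 35·196 + 17; 196 = 11·17 + 9; 17 = 1·9 + 8; 9 = 1·8 + 1; 8 = 8·1 + 0), and 1 | 26.
Extended Euclid: 6877·(-23) + 196·(807) = 1. Scale by 26: m₀ = -598.
General solution m = m₀ + 196t; reducing mod 196 gives m = 186 (and n = -6526).

186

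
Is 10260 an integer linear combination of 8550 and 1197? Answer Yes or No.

gcd(8550, 1197): 8550 = 7·1197 + 171; 1197 = 7·171 + 0 → 171
171 divides 10260, so a solution exists.

Yes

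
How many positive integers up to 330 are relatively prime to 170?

124

Prime factors of 170: 2, 5, 17. Count integers ≤ 330 divisible by none of them.
By inclusion–exclusion: 330 − ⌊330/2⌋ − ⌊330/5⌋ − ⌊330/17⌋ + ⌊330/10⌋ + ⌊330/34⌋ + ⌊330/85⌋ − ⌊330/170⌋ = 124.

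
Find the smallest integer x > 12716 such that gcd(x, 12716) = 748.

13464

gcd(x, 12716) = 748 forces 748 | x; write x = 748s. Then gcd(748s, 748·17) = 748·gcd(s, 17), so need gcd(s, 17) = 1.
748s > 12716 gives s ≥ 18. The least s ≥ 18 coprime to 17 is 18, so x = 748·18 = 13464.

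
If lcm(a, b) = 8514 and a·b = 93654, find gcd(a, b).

11

gcd·lcm = product, so gcd = 93654/8514 = 11.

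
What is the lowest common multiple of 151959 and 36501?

1848885153

gcd first: 151959 = 4·36501 + 5955; 36501 = 6·5955 + 771; 5955 = 7·771 + 558; 771 = 1·558 + 213; 558 = 2·213 + 132; 213 = 1·132 + 81; 132 = 1·81 + 51; 81 = 1·51 + 30; 51 = 1·30 + 21; 30 = 1·21 + 9; 21 = 2·9 + 3; 9 = 3·3 + 0 → gcd = 3
lcm = 151959·36501/gcd = 5546655459/3 = 1848885153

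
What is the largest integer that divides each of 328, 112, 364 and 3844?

gcd(328, 112): 328 = 2·112 + 104; 112 = 1·104 + 8; 104 = 13·8 + 0 → 8
gcd(8, 364): 364 = 45·8 + 4; 8 = 2·4 + 0 → 4
gcd(4, 3844): 3844 = 961·4 + 0 → 4

4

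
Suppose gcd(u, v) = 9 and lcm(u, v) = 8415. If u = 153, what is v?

495

u·v = gcd·lcm = 9·8415 = 75735, so v = 75735/153 = 495.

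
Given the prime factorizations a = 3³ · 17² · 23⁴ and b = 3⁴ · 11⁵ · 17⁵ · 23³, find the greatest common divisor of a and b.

min exponent per shared prime: 3³ · 17² · 23³ = 94939101

94939101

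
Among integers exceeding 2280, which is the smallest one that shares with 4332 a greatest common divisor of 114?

gcd(m, 4332) = 114 forces 114 | m; write m = 114s. Then gcd(114s, 114·38) = 114·gcd(s, 38), so need gcd(s, 38) = 1.
114s > 2280 gives s ≥ 21. The least s ≥ 21 coprime to 38 is 21, so m = 114·21 = 2394.

2394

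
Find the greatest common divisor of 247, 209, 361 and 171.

19

247 = 13 · 19; 209 = 11 · 19; 361 = 19²; 171 = 3² · 19
gcd takes min exponent of each prime: 19 = 19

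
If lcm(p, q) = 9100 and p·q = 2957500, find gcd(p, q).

325

gcd·lcm = product, so gcd = 2957500/9100 = 325.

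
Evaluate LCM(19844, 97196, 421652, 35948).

343200948092156

lcm(19844, 97196) = 19844·97196/gcd = 1928757424/44 = 43835396
lcm(43835396, 421652) = 43835396·421652/gcd = 18483282394192/44 = 420074599868
lcm(420074599868, 35948) = 420074599868·35948/gcd = 15100841716054864/44 = 343200948092156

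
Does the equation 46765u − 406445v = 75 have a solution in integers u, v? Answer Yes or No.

Yes

By Bézout, 46765u − 406445v = 75 has integer solutions iff gcd(46765, 406445) | 75.
Euclid: 406445 = 8·46765 + 32325; 46765 = 1·32325 + 14440; 32325 = 2·14440 + 3445; 14440 = 4·3445 + 660; 3445 = 5·660 + 145; 660 = 4·145 + 80; 145 = 1·80 + 65; 80 = 1·65 + 15; 65 = 4·15 + 5; 15 = 3·5 + 0. gcd = 5; 75 mod 5 = 0. Yes.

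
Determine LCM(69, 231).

5313

69 = 3 · 23; 231 = 3 · 7 · 11
max exponents: 3 · 7 · 11 · 23 = 5313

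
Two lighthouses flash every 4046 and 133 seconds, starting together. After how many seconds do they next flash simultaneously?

76874

gcd first: 4046 = 30·133 + 56; 133 = 2·56 + 21; 56 = 2·21 + 14; 21 = 1·14 + 7; 14 = 2·7 + 0 → gcd = 7
lcm = 4046·133/gcd = 538118/7 = 76874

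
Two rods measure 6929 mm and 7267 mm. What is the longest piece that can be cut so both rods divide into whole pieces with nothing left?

6929 = 13² · 41
7267 = 13² · 43
Common: 13² = 169

169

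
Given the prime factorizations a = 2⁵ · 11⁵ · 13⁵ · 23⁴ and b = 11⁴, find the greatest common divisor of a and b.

min exponent per shared prime: 11⁴ = 14641

14641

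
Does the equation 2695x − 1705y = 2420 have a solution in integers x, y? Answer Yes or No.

gcd(2695, 1705): 2695 = 1·1705 + 990; 1705 = 1·990 + 715; 990 = 1·715 + 275; 715 = 2·275 + 165; 275 = 1·165 + 110; 165 = 1·110 + 55; 110 = 2·55 + 0 → 55
55 divides 2420, so a solution exists.

Yes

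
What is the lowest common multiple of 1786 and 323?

gcd first: 1786 = 5·323 + 171; 323 = 1·171 + 152; 171 = 1·152 + 19; 152 = 8·19 + 0 → gcd = 19
lcm = 1786·323/gcd = 576878/19 = 30362

30362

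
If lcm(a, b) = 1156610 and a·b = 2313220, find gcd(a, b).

2

gcd·lcm = product, so gcd = 2313220/1156610 = 2.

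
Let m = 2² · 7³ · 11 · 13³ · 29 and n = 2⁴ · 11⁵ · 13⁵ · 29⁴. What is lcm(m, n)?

232105954248603138704

max exponent per prime: 2⁴ · 7³ · 11⁵ · 13⁵ · 29⁴ = 232105954248603138704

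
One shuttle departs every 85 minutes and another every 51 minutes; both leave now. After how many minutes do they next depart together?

85 = 5 · 17; 51 = 3 · 17
max exponents: 3 · 5 · 17 = 255

255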